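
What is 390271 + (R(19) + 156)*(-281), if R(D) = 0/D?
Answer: 346435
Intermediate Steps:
R(D) = 0
390271 + (R(19) + 156)*(-281) = 390271 + (0 + 156)*(-281) = 390271 + 156*(-281) = 390271 - 43836 = 346435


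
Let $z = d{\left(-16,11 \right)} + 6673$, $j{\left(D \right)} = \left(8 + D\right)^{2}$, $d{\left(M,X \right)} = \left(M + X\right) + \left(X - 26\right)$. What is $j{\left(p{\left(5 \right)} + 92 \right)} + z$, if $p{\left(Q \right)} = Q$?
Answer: $17678$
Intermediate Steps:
$d{\left(M,X \right)} = -26 + M + 2 X$ ($d{\left(M,X \right)} = \left(M + X\right) + \left(X - 26\right) = \left(M + X\right) + \left(-26 + X\right) = -26 + M + 2 X$)
$z = 6653$ ($z = \left(-26 - 16 + 2 \cdot 11\right) + 6673 = \left(-26 - 16 + 22\right) + 6673 = -20 + 6673 = 6653$)
$j{\left(p{\left(5 \right)} + 92 \right)} + z = \left(8 + \left(5 + 92\right)\right)^{2} + 6653 = \left(8 + 97\right)^{2} + 6653 = 105^{2} + 6653 = 11025 + 6653 = 17678$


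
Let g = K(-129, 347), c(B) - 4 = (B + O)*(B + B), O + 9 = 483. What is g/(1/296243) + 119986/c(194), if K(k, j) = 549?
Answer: 21076832182751/129594 ≈ 1.6264e+8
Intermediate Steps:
O = 474 (O = -9 + 483 = 474)
c(B) = 4 + 2*B*(474 + B) (c(B) = 4 + (B + 474)*(B + B) = 4 + (474 + B)*(2*B) = 4 + 2*B*(474 + B))
g = 549
g/(1/296243) + 119986/c(194) = 549/(1/296243) + 119986/(4 + 2*194² + 948*194) = 549/(1/296243) + 119986/(4 + 2*37636 + 183912) = 549*296243 + 119986/(4 + 75272 + 183912) = 162637407 + 119986/259188 = 162637407 + 119986*(1/259188) = 162637407 + 59993/129594 = 21076832182751/129594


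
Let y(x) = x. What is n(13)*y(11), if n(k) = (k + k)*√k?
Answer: 286*√13 ≈ 1031.2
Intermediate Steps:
n(k) = 2*k^(3/2) (n(k) = (2*k)*√k = 2*k^(3/2))
n(13)*y(11) = (2*13^(3/2))*11 = (2*(13*√13))*11 = (26*√13)*11 = 286*√13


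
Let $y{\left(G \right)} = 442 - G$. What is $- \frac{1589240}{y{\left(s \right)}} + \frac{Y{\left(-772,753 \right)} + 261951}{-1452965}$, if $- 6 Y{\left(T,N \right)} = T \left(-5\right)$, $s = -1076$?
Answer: $- \frac{1154753380819}{1102800435} \approx -1047.1$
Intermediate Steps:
$Y{\left(T,N \right)} = \frac{5 T}{6}$ ($Y{\left(T,N \right)} = - \frac{T \left(-5\right)}{6} = - \frac{\left(-5\right) T}{6} = \frac{5 T}{6}$)
$- \frac{1589240}{y{\left(s \right)}} + \frac{Y{\left(-772,753 \right)} + 261951}{-1452965} = - \frac{1589240}{442 - -1076} + \frac{\frac{5}{6} \left(-772\right) + 261951}{-1452965} = - \frac{1589240}{442 + 1076} + \left(- \frac{1930}{3} + 261951\right) \left(- \frac{1}{1452965}\right) = - \frac{1589240}{1518} + \frac{783923}{3} \left(- \frac{1}{1452965}\right) = \left(-1589240\right) \frac{1}{1518} - \frac{783923}{4358895} = - \frac{794620}{759} - \frac{783923}{4358895} = - \frac{1154753380819}{1102800435}$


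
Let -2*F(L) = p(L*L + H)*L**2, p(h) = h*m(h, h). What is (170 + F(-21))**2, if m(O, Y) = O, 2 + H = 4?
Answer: 7490118204429961/4 ≈ 1.8725e+15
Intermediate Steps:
H = 2 (H = -2 + 4 = 2)
p(h) = h**2 (p(h) = h*h = h**2)
F(L) = -L**2*(2 + L**2)**2/2 (F(L) = -(L*L + 2)**2*L**2/2 = -(L**2 + 2)**2*L**2/2 = -(2 + L**2)**2*L**2/2 = -L**2*(2 + L**2)**2/2)
(170 + F(-21))**2 = (170 - 1/2*(-21)**2*(2 + (-21)**2)**2)**2 = (170 - 1/2*441*(2 + 441)**2)**2 = (170 - 1/2*441*443**2)**2 = (170 - 1/2*441*196249)**2 = (170 - 86545809/2)**2 = (-86545469/2)**2 = 7490118204429961/4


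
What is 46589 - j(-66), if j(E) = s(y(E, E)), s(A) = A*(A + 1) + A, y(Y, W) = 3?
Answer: 46574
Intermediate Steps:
s(A) = A + A*(1 + A) (s(A) = A*(1 + A) + A = A + A*(1 + A))
j(E) = 15 (j(E) = 3*(2 + 3) = 3*5 = 15)
46589 - j(-66) = 46589 - 1*15 = 46589 - 15 = 46574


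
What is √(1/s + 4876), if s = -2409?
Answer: √28296795747/2409 ≈ 69.828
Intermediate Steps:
√(1/s + 4876) = √(1/(-2409) + 4876) = √(-1/2409 + 4876) = √(11746283/2409) = √28296795747/2409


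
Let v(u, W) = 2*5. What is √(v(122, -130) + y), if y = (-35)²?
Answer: √1235 ≈ 35.143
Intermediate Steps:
y = 1225
v(u, W) = 10
√(v(122, -130) + y) = √(10 + 1225) = √1235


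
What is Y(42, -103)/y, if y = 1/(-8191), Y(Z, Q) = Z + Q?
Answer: 499651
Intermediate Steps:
Y(Z, Q) = Q + Z
y = -1/8191 ≈ -0.00012209
Y(42, -103)/y = (-103 + 42)/(-1/8191) = -61*(-8191) = 499651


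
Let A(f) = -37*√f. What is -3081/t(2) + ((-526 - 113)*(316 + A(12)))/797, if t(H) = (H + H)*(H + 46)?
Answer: -13741655/51008 + 47286*√3/797 ≈ -166.64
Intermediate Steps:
t(H) = 2*H*(46 + H) (t(H) = (2*H)*(46 + H) = 2*H*(46 + H))
-3081/t(2) + ((-526 - 113)*(316 + A(12)))/797 = -3081*1/(4*(46 + 2)) + ((-526 - 113)*(316 - 74*√3))/797 = -3081/(2*2*48) - 639*(316 - 74*√3)*(1/797) = -3081/192 - 639*(316 - 74*√3)*(1/797) = -3081*1/192 + (-201924 + 47286*√3)*(1/797) = -1027/64 + (-201924/797 + 47286*√3/797) = -13741655/51008 + 47286*√3/797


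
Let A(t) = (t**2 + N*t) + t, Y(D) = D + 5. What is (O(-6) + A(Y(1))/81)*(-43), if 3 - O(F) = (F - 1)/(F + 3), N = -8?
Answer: -688/27 ≈ -25.481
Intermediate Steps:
Y(D) = 5 + D
O(F) = 3 - (-1 + F)/(3 + F) (O(F) = 3 - (F - 1)/(F + 3) = 3 - (-1 + F)/(3 + F))
A(t) = t**2 - 7*t (A(t) = (t**2 - 8*t) + t = t**2 - 7*t)
(O(-6) + A(Y(1))/81)*(-43) = (2*(5 - 6)/(3 - 6) + ((5 + 1)*(-7 + (5 + 1)))/81)*(-43) = (2*(-1)/(-3) + (6*(-7 + 6))*(1/81))*(-43) = (2*(-1/3)*(-1) + (6*(-1))*(1/81))*(-43) = (2/3 - 6*1/81)*(-43) = (2/3 - 2/27)*(-43) = (16/27)*(-43) = -688/27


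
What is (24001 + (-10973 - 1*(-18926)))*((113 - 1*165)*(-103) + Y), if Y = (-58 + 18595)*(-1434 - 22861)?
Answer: -14390517739286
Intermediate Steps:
Y = -450356415 (Y = 18537*(-24295) = -450356415)
(24001 + (-10973 - 1*(-18926)))*((113 - 1*165)*(-103) + Y) = (24001 + (-10973 - 1*(-18926)))*((113 - 1*165)*(-103) - 450356415) = (24001 + (-10973 + 18926))*((113 - 165)*(-103) - 450356415) = (24001 + 7953)*(-52*(-103) - 450356415) = 31954*(5356 - 450356415) = 31954*(-450351059) = -14390517739286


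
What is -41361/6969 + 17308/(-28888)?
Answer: -4766145/729422 ≈ -6.5341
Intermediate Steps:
-41361/6969 + 17308/(-28888) = -41361*1/6969 + 17308*(-1/28888) = -13787/2323 - 4327/7222 = -4766145/729422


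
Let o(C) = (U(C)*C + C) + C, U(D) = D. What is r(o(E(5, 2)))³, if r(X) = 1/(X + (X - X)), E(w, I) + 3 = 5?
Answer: 1/512 ≈ 0.0019531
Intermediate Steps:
E(w, I) = 2 (E(w, I) = -3 + 5 = 2)
o(C) = C² + 2*C (o(C) = (C*C + C) + C = (C² + C) + C = (C + C²) + C = C² + 2*C)
r(X) = 1/X (r(X) = 1/(X + 0) = 1/X)
r(o(E(5, 2)))³ = (1/(2*(2 + 2)))³ = (1/(2*4))³ = (1/8)³ = (⅛)³ = 1/512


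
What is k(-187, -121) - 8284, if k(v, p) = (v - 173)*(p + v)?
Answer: 102596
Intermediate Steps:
k(v, p) = (-173 + v)*(p + v)
k(-187, -121) - 8284 = ((-187)² - 173*(-121) - 173*(-187) - 121*(-187)) - 8284 = (34969 + 20933 + 32351 + 22627) - 8284 = 110880 - 8284 = 102596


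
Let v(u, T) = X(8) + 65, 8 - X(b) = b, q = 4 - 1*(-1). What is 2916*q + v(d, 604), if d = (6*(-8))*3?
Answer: 14645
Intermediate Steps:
q = 5 (q = 4 + 1 = 5)
X(b) = 8 - b
d = -144 (d = -48*3 = -144)
v(u, T) = 65 (v(u, T) = (8 - 1*8) + 65 = (8 - 8) + 65 = 0 + 65 = 65)
2916*q + v(d, 604) = 2916*5 + 65 = 14580 + 65 = 14645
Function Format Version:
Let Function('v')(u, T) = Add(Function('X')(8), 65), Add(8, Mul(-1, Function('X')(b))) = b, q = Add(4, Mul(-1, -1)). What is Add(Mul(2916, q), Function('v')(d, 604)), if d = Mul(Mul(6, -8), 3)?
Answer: 14645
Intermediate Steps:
q = 5 (q = Add(4, 1) = 5)
Function('X')(b) = Add(8, Mul(-1, b))
d = -144 (d = Mul(-48, 3) = -144)
Function('v')(u, T) = 65 (Function('v')(u, T) = Add(Add(8, Mul(-1, 8)), 65) = Add(Add(8, -8), 65) = Add(0, 65) = 65)
Add(Mul(2916, q), Function('v')(d, 604)) = Add(Mul(2916, 5), 65) = Add(14580, 65) = 14645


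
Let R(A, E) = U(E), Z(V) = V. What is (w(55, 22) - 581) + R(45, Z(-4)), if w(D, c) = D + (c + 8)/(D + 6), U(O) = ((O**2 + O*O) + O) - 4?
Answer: -30592/61 ≈ -501.51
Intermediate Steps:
U(O) = -4 + O + 2*O**2 (U(O) = ((O**2 + O**2) + O) - 4 = (2*O**2 + O) - 4 = (O + 2*O**2) - 4 = -4 + O + 2*O**2)
w(D, c) = D + (8 + c)/(6 + D)
R(A, E) = -4 + E + 2*E**2
(w(55, 22) - 581) + R(45, Z(-4)) = ((8 + 22 + 55**2 + 6*55)/(6 + 55) - 581) + (-4 - 4 + 2*(-4)**2) = ((8 + 22 + 3025 + 330)/61 - 581) + (-4 - 4 + 2*16) = ((1/61)*3385 - 581) + (-4 - 4 + 32) = (3385/61 - 581) + 24 = -32056/61 + 24 = -30592/61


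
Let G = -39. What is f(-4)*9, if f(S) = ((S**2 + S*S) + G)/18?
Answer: -7/2 ≈ -3.5000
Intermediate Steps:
f(S) = -13/6 + S**2/9 (f(S) = ((S**2 + S*S) - 39)/18 = ((S**2 + S**2) - 39)*(1/18) = (2*S**2 - 39)*(1/18) = (-39 + 2*S**2)*(1/18) = -13/6 + S**2/9)
f(-4)*9 = (-13/6 + (1/9)*(-4)**2)*9 = (-13/6 + (1/9)*16)*9 = (-13/6 + 16/9)*9 = -7/18*9 = -7/2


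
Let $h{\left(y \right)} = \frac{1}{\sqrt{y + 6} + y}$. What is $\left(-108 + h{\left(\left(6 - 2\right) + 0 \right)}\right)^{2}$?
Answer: $\frac{207373}{18} + \frac{322 \sqrt{10}}{9} \approx 11634.0$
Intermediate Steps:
$h{\left(y \right)} = \frac{1}{y + \sqrt{6 + y}}$ ($h{\left(y \right)} = \frac{1}{\sqrt{6 + y} + y} = \frac{1}{y + \sqrt{6 + y}}$)
$\left(-108 + h{\left(\left(6 - 2\right) + 0 \right)}\right)^{2} = \left(-108 + \frac{1}{\left(\left(6 - 2\right) + 0\right) + \sqrt{6 + \left(\left(6 - 2\right) + 0\right)}}\right)^{2} = \left(-108 + \frac{1}{\left(4 + 0\right) + \sqrt{6 + \left(4 + 0\right)}}\right)^{2} = \left(-108 + \frac{1}{4 + \sqrt{6 + 4}}\right)^{2} = \left(-108 + \frac{1}{4 + \sqrt{10}}\right)^{2}$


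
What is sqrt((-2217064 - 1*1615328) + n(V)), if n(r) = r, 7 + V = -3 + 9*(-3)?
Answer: 17*I*sqrt(13261) ≈ 1957.7*I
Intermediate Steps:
V = -37 (V = -7 + (-3 + 9*(-3)) = -7 + (-3 - 27) = -7 - 30 = -37)
sqrt((-2217064 - 1*1615328) + n(V)) = sqrt((-2217064 - 1*1615328) - 37) = sqrt((-2217064 - 1615328) - 37) = sqrt(-3832392 - 37) = sqrt(-3832429) = 17*I*sqrt(13261)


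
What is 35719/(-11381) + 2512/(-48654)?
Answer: -883230649/276865587 ≈ -3.1901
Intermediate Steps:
35719/(-11381) + 2512/(-48654) = 35719*(-1/11381) + 2512*(-1/48654) = -35719/11381 - 1256/24327 = -883230649/276865587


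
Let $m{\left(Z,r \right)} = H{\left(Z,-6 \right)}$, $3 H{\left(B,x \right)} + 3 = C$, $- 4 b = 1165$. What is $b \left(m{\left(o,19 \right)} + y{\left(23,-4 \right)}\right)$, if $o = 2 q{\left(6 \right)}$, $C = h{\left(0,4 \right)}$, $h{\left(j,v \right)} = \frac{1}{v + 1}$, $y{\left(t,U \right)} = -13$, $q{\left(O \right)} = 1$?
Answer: $\frac{48697}{12} \approx 4058.1$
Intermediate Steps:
$b = - \frac{1165}{4}$ ($b = \left(- \frac{1}{4}\right) 1165 = - \frac{1165}{4} \approx -291.25$)
$h{\left(j,v \right)} = \frac{1}{1 + v}$
$C = \frac{1}{5}$ ($C = \frac{1}{1 + 4} = \frac{1}{5} \approx 0.2$)
$H{\left(B,x \right)} = - \frac{14}{15}$ ($H{\left(B,x \right)} = -1 + \frac{1}{3} \cdot \frac{1}{5} = -1 + \frac{1}{15} = - \frac{14}{15}$)
$o = 2$ ($o = 2 \cdot 1 = 2$)
$m{\left(Z,r \right)} = - \frac{14}{15}$
$b \left(m{\left(o,19 \right)} + y{\left(23,-4 \right)}\right) = - \frac{1165 \left(- \frac{14}{15} - 13\right)}{4} = \left(- \frac{1165}{4}\right) \left(- \frac{209}{15}\right) = \frac{48697}{12}$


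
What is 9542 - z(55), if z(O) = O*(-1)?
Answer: 9597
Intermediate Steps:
z(O) = -O
9542 - z(55) = 9542 - (-1)*55 = 9542 - 1*(-55) = 9542 + 55 = 9597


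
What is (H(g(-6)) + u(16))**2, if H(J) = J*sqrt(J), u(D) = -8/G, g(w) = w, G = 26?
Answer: -36488/169 + 48*I*sqrt(6)/13 ≈ -215.91 + 9.0443*I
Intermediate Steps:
u(D) = -4/13 (u(D) = -8/26 = -8*1/26 = -4/13)
H(J) = J**(3/2)
(H(g(-6)) + u(16))**2 = ((-6)**(3/2) - 4/13)**2 = (-6*I*sqrt(6) - 4/13)**2 = (-4/13 - 6*I*sqrt(6))**2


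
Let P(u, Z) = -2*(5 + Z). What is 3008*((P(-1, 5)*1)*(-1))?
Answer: 60160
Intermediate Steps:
P(u, Z) = -10 - 2*Z
3008*((P(-1, 5)*1)*(-1)) = 3008*(((-10 - 2*5)*1)*(-1)) = 3008*(((-10 - 10)*1)*(-1)) = 3008*(-20*1*(-1)) = 3008*(-20*(-1)) = 3008*20 = 60160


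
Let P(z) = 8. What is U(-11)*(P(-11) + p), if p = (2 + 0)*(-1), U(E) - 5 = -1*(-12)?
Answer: 102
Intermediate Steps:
U(E) = 17 (U(E) = 5 - 1*(-12) = 5 + 12 = 17)
p = -2 (p = 2*(-1) = -2)
U(-11)*(P(-11) + p) = 17*(8 - 2) = 17*6 = 102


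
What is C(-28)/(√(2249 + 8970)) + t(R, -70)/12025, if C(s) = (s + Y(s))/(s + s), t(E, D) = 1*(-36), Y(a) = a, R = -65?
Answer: -36/12025 + √11219/11219 ≈ 0.0064473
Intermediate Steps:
t(E, D) = -36
C(s) = 1 (C(s) = (s + s)/(s + s) = (2*s)/((2*s)) = (2*s)*(1/(2*s)) = 1)
C(-28)/(√(2249 + 8970)) + t(R, -70)/12025 = 1/√(2249 + 8970) - 36/12025 = 1/√11219 - 36*1/12025 = 1*(√11219/11219) - 36/12025 = √11219/11219 - 36/12025 = -36/12025 + √11219/11219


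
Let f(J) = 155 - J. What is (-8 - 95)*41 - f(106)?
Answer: -4272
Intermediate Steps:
(-8 - 95)*41 - f(106) = (-8 - 95)*41 - (155 - 1*106) = -103*41 - (155 - 106) = -4223 - 1*49 = -4223 - 49 = -4272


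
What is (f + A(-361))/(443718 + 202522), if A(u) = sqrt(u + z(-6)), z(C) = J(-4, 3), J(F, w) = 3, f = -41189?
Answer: -41189/646240 + I*sqrt(358)/646240 ≈ -0.063736 + 2.9278e-5*I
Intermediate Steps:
z(C) = 3
A(u) = sqrt(3 + u) (A(u) = sqrt(u + 3) = sqrt(3 + u))
(f + A(-361))/(443718 + 202522) = (-41189 + sqrt(3 - 361))/(443718 + 202522) = (-41189 + sqrt(-358))/646240 = (-41189 + I*sqrt(358))*(1/646240) = -41189/646240 + I*sqrt(358)/646240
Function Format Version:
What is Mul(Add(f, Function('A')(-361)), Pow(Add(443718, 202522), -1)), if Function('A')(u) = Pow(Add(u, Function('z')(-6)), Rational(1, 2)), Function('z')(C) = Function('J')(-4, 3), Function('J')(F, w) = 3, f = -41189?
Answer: Add(Rational(-41189, 646240), Mul(Rational(1, 646240), I, Pow(358, Rational(1, 2)))) ≈ Add(-0.063736, Mul(2.9278e-5, I))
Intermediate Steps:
Function('z')(C) = 3
Function('A')(u) = Pow(Add(3, u), Rational(1, 2)) (Function('A')(u) = Pow(Add(u, 3), Rational(1, 2)) = Pow(Add(3, u), Rational(1, 2)))
Mul(Add(f, Function('A')(-361)), Pow(Add(443718, 202522), -1)) = Mul(Add(-41189, Pow(Add(3, -361), Rational(1, 2))), Pow(Add(443718, 202522), -1)) = Mul(Add(-41189, Pow(-358, Rational(1, 2))), Pow(646240, -1)) = Mul(Add(-41189, Mul(I, Pow(358, Rational(1, 2)))), Rational(1, 646240)) = Add(Rational(-41189, 646240), Mul(Rational(1, 646240), I, Pow(358, Rational(1, 2))))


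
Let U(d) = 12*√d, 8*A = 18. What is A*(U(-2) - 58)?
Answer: -261/2 + 27*I*√2 ≈ -130.5 + 38.184*I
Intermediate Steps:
A = 9/4 (A = (⅛)*18 = 9/4 ≈ 2.2500)
A*(U(-2) - 58) = 9*(12*√(-2) - 58)/4 = 9*(12*(I*√2) - 58)/4 = 9*(12*I*√2 - 58)/4 = 9*(-58 + 12*I*√2)/4 = -261/2 + 27*I*√2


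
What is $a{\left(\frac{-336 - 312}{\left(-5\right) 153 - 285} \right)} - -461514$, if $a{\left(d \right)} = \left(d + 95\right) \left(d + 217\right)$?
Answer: $\frac{14771109089}{30625} \approx 4.8232 \cdot 10^{5}$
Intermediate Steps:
$a{\left(d \right)} = \left(95 + d\right) \left(217 + d\right)$
$a{\left(\frac{-336 - 312}{\left(-5\right) 153 - 285} \right)} - -461514 = \left(20615 + \left(\frac{-336 - 312}{\left(-5\right) 153 - 285}\right)^{2} + 312 \frac{-336 - 312}{\left(-5\right) 153 - 285}\right) - -461514 = \left(20615 + \left(- \frac{648}{-765 - 285}\right)^{2} + 312 \left(- \frac{648}{-765 - 285}\right)\right) + 461514 = \left(20615 + \left(- \frac{648}{-1050}\right)^{2} + 312 \left(- \frac{648}{-1050}\right)\right) + 461514 = \left(20615 + \left(\left(-648\right) \left(- \frac{1}{1050}\right)\right)^{2} + 312 \left(\left(-648\right) \left(- \frac{1}{1050}\right)\right)\right) + 461514 = \left(20615 + \left(\frac{108}{175}\right)^{2} + 312 \cdot \frac{108}{175}\right) + 461514 = \left(20615 + \frac{11664}{30625} + \frac{33696}{175}\right) + 461514 = \frac{637242839}{30625} + 461514 = \frac{14771109089}{30625}$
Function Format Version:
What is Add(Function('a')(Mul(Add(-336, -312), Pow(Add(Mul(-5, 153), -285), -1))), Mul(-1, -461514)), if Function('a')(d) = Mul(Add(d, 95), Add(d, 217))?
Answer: Rational(14771109089, 30625) ≈ 4.8232e+5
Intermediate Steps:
Function('a')(d) = Mul(Add(95, d), Add(217, d))
Add(Function('a')(Mul(Add(-336, -312), Pow(Add(Mul(-5, 153), -285), -1))), Mul(-1, -461514)) = Add(Add(20615, Pow(Mul(Add(-336, -312), Pow(Add(Mul(-5, 153), -285), -1)), 2), Mul(312, Mul(Add(-336, -312), Pow(Add(Mul(-5, 153), -285), -1)))), Mul(-1, -461514)) = Add(Add(20615, Pow(Mul(-648, Pow(Add(-765, -285), -1)), 2), Mul(312, Mul(-648, Pow(Add(-765, -285), -1)))), 461514) = Add(Add(20615, Pow(Mul(-648, Pow(-1050, -1)), 2), Mul(312, Mul(-648, Pow(-1050, -1)))), 461514) = Add(Add(20615, Pow(Mul(-648, Rational(-1, 1050)), 2), Mul(312, Mul(-648, Rational(-1, 1050)))), 461514) = Add(Add(20615, Pow(Rational(108, 175), 2), Mul(312, Rational(108, 175))), 461514) = Add(Add(20615, Rational(11664, 30625), Rational(33696, 175)), 461514) = Add(Rational(637242839, 30625), 461514) = Rational(14771109089, 30625)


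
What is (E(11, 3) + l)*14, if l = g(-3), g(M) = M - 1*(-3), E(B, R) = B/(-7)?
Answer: -22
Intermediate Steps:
E(B, R) = -B/7 (E(B, R) = B*(-1/7) = -B/7)
g(M) = 3 + M (g(M) = M + 3 = 3 + M)
l = 0 (l = 3 - 3 = 0)
(E(11, 3) + l)*14 = (-1/7*11 + 0)*14 = (-11/7 + 0)*14 = -11/7*14 = -22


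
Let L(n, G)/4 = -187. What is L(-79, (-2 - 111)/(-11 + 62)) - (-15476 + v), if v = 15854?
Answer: -1126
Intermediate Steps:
L(n, G) = -748 (L(n, G) = 4*(-187) = -748)
L(-79, (-2 - 111)/(-11 + 62)) - (-15476 + v) = -748 - (-15476 + 15854) = -748 - 1*378 = -748 - 378 = -1126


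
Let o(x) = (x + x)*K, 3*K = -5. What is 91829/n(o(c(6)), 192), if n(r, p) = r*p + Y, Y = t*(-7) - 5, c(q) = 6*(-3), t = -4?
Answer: 91829/11543 ≈ 7.9554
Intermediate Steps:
c(q) = -18
K = -5/3 (K = (1/3)*(-5) = -5/3 ≈ -1.6667)
Y = 23 (Y = -4*(-7) - 5 = 28 - 5 = 23)
o(x) = -10*x/3 (o(x) = (x + x)*(-5/3) = (2*x)*(-5/3) = -10*x/3)
n(r, p) = 23 + p*r (n(r, p) = r*p + 23 = p*r + 23 = 23 + p*r)
91829/n(o(c(6)), 192) = 91829/(23 + 192*(-10/3*(-18))) = 91829/(23 + 192*60) = 91829/(23 + 11520) = 91829/11543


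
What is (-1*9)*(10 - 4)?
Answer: -54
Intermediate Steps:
(-1*9)*(10 - 4) = -9*6 = -54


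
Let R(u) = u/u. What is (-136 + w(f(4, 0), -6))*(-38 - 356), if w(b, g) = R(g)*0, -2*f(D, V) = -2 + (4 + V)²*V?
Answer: 53584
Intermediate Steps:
R(u) = 1
f(D, V) = 1 - V*(4 + V)²/2 (f(D, V) = -(-2 + (4 + V)²*V)/2 = -(-2 + V*(4 + V)²)/2 = 1 - V*(4 + V)²/2)
w(b, g) = 0 (w(b, g) = 1*0 = 0)
(-136 + w(f(4, 0), -6))*(-38 - 356) = (-136 + 0)*(-38 - 356) = -136*(-394) = 53584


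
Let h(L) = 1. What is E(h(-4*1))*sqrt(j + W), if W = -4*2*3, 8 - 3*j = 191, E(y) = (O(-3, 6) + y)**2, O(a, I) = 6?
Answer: 49*I*sqrt(85) ≈ 451.76*I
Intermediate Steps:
E(y) = (6 + y)**2
j = -61 (j = 8/3 - 1/3*191 = 8/3 - 191/3 = -61)
W = -24 (W = -8*3 = -24)
E(h(-4*1))*sqrt(j + W) = (6 + 1)**2*sqrt(-61 - 24) = 7**2*sqrt(-85) = 49*(I*sqrt(85)) = 49*I*sqrt(85)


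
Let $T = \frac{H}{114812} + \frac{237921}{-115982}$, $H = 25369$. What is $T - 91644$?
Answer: $- \frac{610183684264895}{6658062692} \approx -91646.0$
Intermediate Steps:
$T = - \frac{12186919247}{6658062692}$ ($T = \frac{25369}{114812} + \frac{237921}{-115982} = 25369 \cdot \frac{1}{114812} + 237921 \left(- \frac{1}{115982}\right) = \frac{25369}{114812} - \frac{237921}{115982} = - \frac{12186919247}{6658062692} \approx -1.8304$)
$T - 91644 = - \frac{12186919247}{6658062692} - 91644 = - \frac{610183684264895}{6658062692}$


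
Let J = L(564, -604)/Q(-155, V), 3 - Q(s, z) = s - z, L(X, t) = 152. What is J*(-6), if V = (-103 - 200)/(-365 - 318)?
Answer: -622896/108217 ≈ -5.7560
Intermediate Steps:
V = 303/683 (V = -303/(-683) = -303*(-1/683) = 303/683 ≈ 0.44363)
Q(s, z) = 3 + z - s (Q(s, z) = 3 - (s - z) = 3 + (z - s) = 3 + z - s)
J = 103816/108217 (J = 152/(3 + 303/683 - 1*(-155)) = 152/(3 + 303/683 + 155) = 152/(108217/683) = 152*(683/108217) = 103816/108217 ≈ 0.95933)
J*(-6) = (103816/108217)*(-6) = -622896/108217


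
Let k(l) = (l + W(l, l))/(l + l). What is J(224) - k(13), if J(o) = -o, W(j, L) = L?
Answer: -225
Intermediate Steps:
k(l) = 1 (k(l) = (l + l)/(l + l) = (2*l)/((2*l)) = (2*l)*(1/(2*l)) = 1)
J(224) - k(13) = -1*224 - 1*1 = -224 - 1 = -225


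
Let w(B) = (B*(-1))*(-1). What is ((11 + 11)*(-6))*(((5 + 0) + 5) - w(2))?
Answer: -1056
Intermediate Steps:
w(B) = B (w(B) = -B*(-1) = B)
((11 + 11)*(-6))*(((5 + 0) + 5) - w(2)) = ((11 + 11)*(-6))*(((5 + 0) + 5) - 1*2) = (22*(-6))*((5 + 5) - 2) = -132*(10 - 2) = -132*8 = -1056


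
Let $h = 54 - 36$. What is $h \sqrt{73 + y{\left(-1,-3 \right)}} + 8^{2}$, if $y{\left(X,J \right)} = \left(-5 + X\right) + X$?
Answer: $64 + 18 \sqrt{66} \approx 210.23$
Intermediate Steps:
$y{\left(X,J \right)} = -5 + 2 X$
$h = 18$ ($h = 54 - 36 = 18$)
$h \sqrt{73 + y{\left(-1,-3 \right)}} + 8^{2} = 18 \sqrt{73 + \left(-5 + 2 \left(-1\right)\right)} + 8^{2} = 18 \sqrt{73 - 7} + 64 = 18 \sqrt{66} + 64 = 64 + 18 \sqrt{66}$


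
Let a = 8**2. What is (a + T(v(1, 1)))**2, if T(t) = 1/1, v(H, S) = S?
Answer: 4225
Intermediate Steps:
a = 64
T(t) = 1
(a + T(v(1, 1)))**2 = (64 + 1)**2 = 65**2 = 4225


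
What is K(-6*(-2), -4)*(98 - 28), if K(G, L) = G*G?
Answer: 10080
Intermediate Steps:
K(G, L) = G²
K(-6*(-2), -4)*(98 - 28) = (-6*(-2))²*(98 - 28) = 12²*70 = 144*70 = 10080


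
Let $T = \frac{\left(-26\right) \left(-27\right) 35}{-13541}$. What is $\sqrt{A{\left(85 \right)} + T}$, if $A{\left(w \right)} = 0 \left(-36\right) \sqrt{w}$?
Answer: $\frac{3 i \sqrt{36966930}}{13541} \approx 1.347 i$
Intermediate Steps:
$A{\left(w \right)} = 0$ ($A{\left(w \right)} = 0 \sqrt{w} = 0$)
$T = - \frac{24570}{13541}$ ($T = 702 \cdot 35 \left(- \frac{1}{13541}\right) = 24570 \left(- \frac{1}{13541}\right) = - \frac{24570}{13541} \approx -1.8145$)
$\sqrt{A{\left(85 \right)} + T} = \sqrt{0 - \frac{24570}{13541}} = \sqrt{- \frac{24570}{13541}} = \frac{3 i \sqrt{36966930}}{13541}$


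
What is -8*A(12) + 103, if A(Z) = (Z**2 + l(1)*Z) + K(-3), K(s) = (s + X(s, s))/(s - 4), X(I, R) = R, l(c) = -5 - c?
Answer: -3359/7 ≈ -479.86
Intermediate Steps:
K(s) = 2*s/(-4 + s) (K(s) = (s + s)/(s - 4) = (2*s)/(-4 + s) = 2*s/(-4 + s))
A(Z) = 6/7 + Z**2 - 6*Z (A(Z) = (Z**2 + (-5 - 1*1)*Z) + 2*(-3)/(-4 - 3) = (Z**2 + (-5 - 1)*Z) + 2*(-3)/(-7) = (Z**2 - 6*Z) + 2*(-3)*(-1/7) = (Z**2 - 6*Z) + 6/7 = 6/7 + Z**2 - 6*Z)
-8*A(12) + 103 = -8*(6/7 + 12**2 - 6*12) + 103 = -8*(6/7 + 144 - 72) + 103 = -8*510/7 + 103 = -4080/7 + 103 = -3359/7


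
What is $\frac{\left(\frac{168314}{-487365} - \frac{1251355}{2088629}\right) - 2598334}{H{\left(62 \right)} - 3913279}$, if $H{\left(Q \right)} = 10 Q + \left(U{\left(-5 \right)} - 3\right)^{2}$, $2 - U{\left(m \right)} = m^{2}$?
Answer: $\frac{2644909247628604471}{3982104014433086055} \approx 0.6642$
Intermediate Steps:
$U{\left(m \right)} = 2 - m^{2}$
$H{\left(Q \right)} = 676 + 10 Q$ ($H{\left(Q \right)} = 10 Q + \left(\left(2 - \left(-5\right)^{2}\right) - 3\right)^{2} = 10 Q + \left(\left(2 - 25\right) - 3\right)^{2} = 10 Q + \left(-23 - 3\right)^{2} = 10 Q + \left(-26\right)^{2} = 10 Q + 676 = 676 + 10 Q$)
$\frac{\left(\frac{168314}{-487365} - \frac{1251355}{2088629}\right) - 2598334}{H{\left(62 \right)} - 3913279} = \frac{\left(\frac{168314}{-487365} - \frac{1251355}{2088629}\right) - 2598334}{\left(676 + 10 \cdot 62\right) - 3913279} = \frac{\left(168314 \left(- \frac{1}{487365}\right) - \frac{1251355}{2088629}\right) - 2598334}{\left(676 + 620\right) - 3913279} = \frac{\left(- \frac{168314}{487365} - \frac{1251355}{2088629}\right) - 2598334}{1296 - 3913279} = \frac{- \frac{961412131081}{1017924672585} - 2598334}{-3911983} = \left(- \frac{2644909247628604471}{1017924672585}\right) \left(- \frac{1}{3911983}\right) = \frac{2644909247628604471}{3982104014433086055}$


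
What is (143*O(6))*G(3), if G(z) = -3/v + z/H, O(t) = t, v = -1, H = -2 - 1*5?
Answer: 15444/7 ≈ 2206.3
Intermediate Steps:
H = -7 (H = -2 - 5 = -7)
G(z) = 3 - z/7 (G(z) = -3/(-1) + z/(-7) = -3*(-1) + z*(-⅐) = 3 - z/7)
(143*O(6))*G(3) = (143*6)*(3 - ⅐*3) = 858*(3 - 3/7) = 858*(18/7) = 15444/7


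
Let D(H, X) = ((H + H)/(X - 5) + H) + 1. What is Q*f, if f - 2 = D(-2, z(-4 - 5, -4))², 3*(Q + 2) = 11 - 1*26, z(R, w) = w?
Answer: -1309/81 ≈ -16.160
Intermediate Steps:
D(H, X) = 1 + H + 2*H/(-5 + X) (D(H, X) = ((2*H)/(-5 + X) + H) + 1 = (2*H/(-5 + X) + H) + 1 = (H + 2*H/(-5 + X)) + 1 = 1 + H + 2*H/(-5 + X))
Q = -7 (Q = -2 + (11 - 1*26)/3 = -2 + (11 - 26)/3 = -2 + (⅓)*(-15) = -2 - 5 = -7)
f = 187/81 (f = 2 + ((-5 - 4 - 3*(-2) - 2*(-4))/(-5 - 4))² = 2 + ((-5 - 4 + 6 + 8)/(-9))² = 2 + (-⅑*5)² = 2 + (-5/9)² = 2 + 25/81 = 187/81 ≈ 2.3086)
Q*f = -7*187/81 = -1309/81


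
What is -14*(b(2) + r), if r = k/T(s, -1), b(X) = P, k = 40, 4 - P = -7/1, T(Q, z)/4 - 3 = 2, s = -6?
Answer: -182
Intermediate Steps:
T(Q, z) = 20 (T(Q, z) = 12 + 4*2 = 12 + 8 = 20)
P = 11 (P = 4 - (-7)/1 = 4 - (-7) = 4 - 1*(-7) = 4 + 7 = 11)
b(X) = 11
r = 2 (r = 40/20 = 40*(1/20) = 2)
-14*(b(2) + r) = -14*(11 + 2) = -14*13 = -182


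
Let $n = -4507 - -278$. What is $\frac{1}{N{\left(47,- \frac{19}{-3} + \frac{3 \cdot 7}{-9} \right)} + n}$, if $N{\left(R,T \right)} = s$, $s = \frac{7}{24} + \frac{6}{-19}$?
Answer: $- \frac{456}{1928435} \approx -0.00023646$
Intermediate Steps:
$s = - \frac{11}{456}$ ($s = 7 \cdot \frac{1}{24} + 6 \left(- \frac{1}{19}\right) = \frac{7}{24} - \frac{6}{19} = - \frac{11}{456} \approx -0.024123$)
$n = -4229$ ($n = -4507 + 278 = -4229$)
$N{\left(R,T \right)} = - \frac{11}{456}$
$\frac{1}{N{\left(47,- \frac{19}{-3} + \frac{3 \cdot 7}{-9} \right)} + n} = \frac{1}{- \frac{11}{456} - 4229} = \frac{1}{- \frac{1928435}{456}} = - \frac{456}{1928435}$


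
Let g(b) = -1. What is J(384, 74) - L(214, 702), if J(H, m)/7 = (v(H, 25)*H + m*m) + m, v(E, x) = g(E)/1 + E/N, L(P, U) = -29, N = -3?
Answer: -307873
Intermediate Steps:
v(E, x) = -1 - E/3 (v(E, x) = -1/1 + E/(-3) = -1*1 + E*(-⅓) = -1 - E/3)
J(H, m) = 7*m + 7*m² + 7*H*(-1 - H/3) (J(H, m) = 7*(((-1 - H/3)*H + m*m) + m) = 7*((H*(-1 - H/3) + m²) + m) = 7*((m² + H*(-1 - H/3)) + m) = 7*(m + m² + H*(-1 - H/3)) = 7*m + 7*m² + 7*H*(-1 - H/3))
J(384, 74) - L(214, 702) = (7*74 + 7*74² - 7/3*384*(3 + 384)) - 1*(-29) = (518 + 7*5476 - 7/3*384*387) + 29 = (518 + 38332 - 346752) + 29 = -307902 + 29 = -307873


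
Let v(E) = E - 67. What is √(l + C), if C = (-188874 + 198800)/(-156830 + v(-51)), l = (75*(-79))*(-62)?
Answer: √2262202873662138/78474 ≈ 606.09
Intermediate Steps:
v(E) = -67 + E
l = 367350 (l = -5925*(-62) = 367350)
C = -4963/78474 (C = (-188874 + 198800)/(-156830 + (-67 - 51)) = 9926/(-156830 - 118) = 9926/(-156948) = 9926*(-1/156948) = -4963/78474 ≈ -0.063244)
√(l + C) = √(367350 - 4963/78474) = √(28827418937/78474) = √2262202873662138/78474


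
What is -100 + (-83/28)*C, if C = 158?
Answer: -7957/14 ≈ -568.36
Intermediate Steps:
-100 + (-83/28)*C = -100 - 83/28*158 = -100 - 6557/14 = -7957/14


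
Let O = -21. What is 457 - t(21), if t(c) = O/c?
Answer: 458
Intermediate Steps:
t(c) = -21/c
457 - t(21) = 457 - (-21)/21 = 457 - 1*(-1) = 457 + 1 = 458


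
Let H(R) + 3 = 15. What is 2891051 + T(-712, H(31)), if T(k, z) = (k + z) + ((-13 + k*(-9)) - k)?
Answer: 2897458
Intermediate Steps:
H(R) = 12 (H(R) = -3 + 15 = 12)
T(k, z) = -13 + z - 9*k (T(k, z) = (k + z) + ((-13 - 9*k) - k) = (k + z) + (-13 - 10*k) = -13 + z - 9*k)
2891051 + T(-712, H(31)) = 2891051 + (-13 + 12 - 9*(-712)) = 2891051 + (-13 + 12 + 6408) = 2891051 + 6407 = 2897458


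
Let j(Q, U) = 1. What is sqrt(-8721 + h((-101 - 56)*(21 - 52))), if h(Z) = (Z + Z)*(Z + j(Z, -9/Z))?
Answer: sqrt(47376391) ≈ 6883.0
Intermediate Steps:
h(Z) = 2*Z*(1 + Z) (h(Z) = (Z + Z)*(Z + 1) = (2*Z)*(1 + Z) = 2*Z*(1 + Z))
sqrt(-8721 + h((-101 - 56)*(21 - 52))) = sqrt(-8721 + 2*((-101 - 56)*(21 - 52))*(1 + (-101 - 56)*(21 - 52))) = sqrt(-8721 + 2*(-157*(-31))*(1 - 157*(-31))) = sqrt(-8721 + 2*4867*(1 + 4867)) = sqrt(-8721 + 2*4867*4868) = sqrt(-8721 + 47385112) = sqrt(47376391)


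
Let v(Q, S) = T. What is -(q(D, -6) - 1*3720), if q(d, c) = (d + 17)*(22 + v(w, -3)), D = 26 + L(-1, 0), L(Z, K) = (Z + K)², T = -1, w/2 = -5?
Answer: 2796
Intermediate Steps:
w = -10 (w = 2*(-5) = -10)
L(Z, K) = (K + Z)²
v(Q, S) = -1
D = 27 (D = 26 + (0 - 1)² = 26 + (-1)² = 26 + 1 = 27)
q(d, c) = 357 + 21*d (q(d, c) = (d + 17)*(22 - 1) = (17 + d)*21 = 357 + 21*d)
-(q(D, -6) - 1*3720) = -((357 + 21*27) - 1*3720) = -((357 + 567) - 3720) = -(924 - 3720) = -1*(-2796) = 2796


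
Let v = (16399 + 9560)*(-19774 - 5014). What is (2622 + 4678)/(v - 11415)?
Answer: -7300/643483107 ≈ -1.1345e-5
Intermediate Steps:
v = -643471692 (v = 25959*(-24788) = -643471692)
(2622 + 4678)/(v - 11415) = (2622 + 4678)/(-643471692 - 11415) = 7300/(-643483107) = 7300*(-1/643483107) = -7300/643483107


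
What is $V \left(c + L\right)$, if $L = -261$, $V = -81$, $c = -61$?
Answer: $26082$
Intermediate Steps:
$V \left(c + L\right) = - 81 \left(-61 - 261\right) = \left(-81\right) \left(-322\right) = 26082$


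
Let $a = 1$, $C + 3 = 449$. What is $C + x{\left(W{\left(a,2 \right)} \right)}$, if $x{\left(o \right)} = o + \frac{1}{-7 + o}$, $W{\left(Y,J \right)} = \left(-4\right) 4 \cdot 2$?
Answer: $\frac{16145}{39} \approx 413.97$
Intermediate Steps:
$C = 446$ ($C = -3 + 449 = 446$)
$W{\left(Y,J \right)} = -32$ ($W{\left(Y,J \right)} = \left(-16\right) 2 = -32$)
$C + x{\left(W{\left(a,2 \right)} \right)} = 446 + \frac{1 + \left(-32\right)^{2} - -224}{-7 - 32} = 446 + \frac{1 + 1024 + 224}{-39} = 446 - \frac{1249}{39} = \frac{16145}{39}$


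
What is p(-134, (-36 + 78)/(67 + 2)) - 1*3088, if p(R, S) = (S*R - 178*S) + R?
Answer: -78474/23 ≈ -3411.9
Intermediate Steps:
p(R, S) = R - 178*S + R*S (p(R, S) = (R*S - 178*S) + R = (-178*S + R*S) + R = R - 178*S + R*S)
p(-134, (-36 + 78)/(67 + 2)) - 1*3088 = (-134 - 178*(-36 + 78)/(67 + 2) - 134*(-36 + 78)/(67 + 2)) - 1*3088 = (-134 - 7476/69 - 5628/69) - 3088 = (-134 - 178*14/23 - 134*14/23) - 3088 = (-134 - 2492/23 - 1876/23) - 3088 = -7450/23 - 3088 = -78474/23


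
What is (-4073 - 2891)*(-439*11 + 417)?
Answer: 30725168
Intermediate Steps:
(-4073 - 2891)*(-439*11 + 417) = -6964*(-4829 + 417) = -6964*(-4412) = 30725168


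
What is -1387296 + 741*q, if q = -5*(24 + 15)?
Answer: -1531791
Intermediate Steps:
q = -195 (q = -5*39 = -195)
-1387296 + 741*q = -1387296 + 741*(-195) = -1387296 - 144495 = -1531791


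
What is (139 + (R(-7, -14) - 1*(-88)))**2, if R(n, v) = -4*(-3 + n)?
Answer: 71289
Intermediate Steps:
R(n, v) = 12 - 4*n
(139 + (R(-7, -14) - 1*(-88)))**2 = (139 + ((12 - 4*(-7)) - 1*(-88)))**2 = (139 + ((12 + 28) + 88))**2 = (139 + (40 + 88))**2 = (139 + 128)**2 = 267**2 = 71289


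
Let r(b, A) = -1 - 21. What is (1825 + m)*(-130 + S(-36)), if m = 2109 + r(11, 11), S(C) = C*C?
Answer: 4561392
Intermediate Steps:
r(b, A) = -22
S(C) = C²
m = 2087 (m = 2109 - 22 = 2087)
(1825 + m)*(-130 + S(-36)) = (1825 + 2087)*(-130 + (-36)²) = 3912*(-130 + 1296) = 3912*1166 = 4561392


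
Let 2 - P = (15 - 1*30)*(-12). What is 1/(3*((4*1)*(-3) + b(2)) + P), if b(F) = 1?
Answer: -1/211 ≈ -0.0047393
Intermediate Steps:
P = -178 (P = 2 - (15 - 1*30)*(-12) = 2 - (15 - 30)*(-12) = 2 - (-15)*(-12) = 2 - 1*180 = 2 - 180 = -178)
1/(3*((4*1)*(-3) + b(2)) + P) = 1/(3*((4*1)*(-3) + 1) - 178) = 1/(3*(4*(-3) + 1) - 178) = 1/(3*(-12 + 1) - 178) = 1/(3*(-11) - 178) = 1/(-33 - 178) = 1/(-211) = -1/211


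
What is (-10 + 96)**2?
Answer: 7396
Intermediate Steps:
(-10 + 96)**2 = 86**2 = 7396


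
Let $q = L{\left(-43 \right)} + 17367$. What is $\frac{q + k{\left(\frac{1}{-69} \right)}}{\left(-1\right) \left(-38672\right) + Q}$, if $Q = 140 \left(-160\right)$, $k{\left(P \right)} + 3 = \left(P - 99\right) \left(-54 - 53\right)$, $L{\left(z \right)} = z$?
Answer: $\frac{1926173}{1122768} \approx 1.7156$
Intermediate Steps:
$q = 17324$ ($q = -43 + 17367 = 17324$)
$k{\left(P \right)} = 10590 - 107 P$ ($k{\left(P \right)} = -3 + \left(P - 99\right) \left(-54 - 53\right) = -3 + \left(-99 + P\right) \left(-107\right) = -3 - \left(-10593 + 107 P\right) = 10590 - 107 P$)
$Q = -22400$
$\frac{q + k{\left(\frac{1}{-69} \right)}}{\left(-1\right) \left(-38672\right) + Q} = \frac{17324 + \left(10590 - \frac{107}{-69}\right)}{\left(-1\right) \left(-38672\right) - 22400} = \frac{17324 + \left(10590 - - \frac{107}{69}\right)}{38672 - 22400} = \frac{17324 + \left(10590 + \frac{107}{69}\right)}{16272} = \left(17324 + \frac{730817}{69}\right) \frac{1}{16272} = \frac{1926173}{69} \cdot \frac{1}{16272} = \frac{1926173}{1122768}$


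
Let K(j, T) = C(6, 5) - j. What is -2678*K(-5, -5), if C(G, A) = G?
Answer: -29458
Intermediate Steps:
K(j, T) = 6 - j
-2678*K(-5, -5) = -2678*(6 - 1*(-5)) = -2678*(6 + 5) = -2678*11 = -29458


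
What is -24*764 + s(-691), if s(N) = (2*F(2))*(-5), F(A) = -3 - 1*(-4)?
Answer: -18346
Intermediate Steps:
F(A) = 1 (F(A) = -3 + 4 = 1)
s(N) = -10 (s(N) = (2*1)*(-5) = 2*(-5) = -10)
-24*764 + s(-691) = -24*764 - 10 = -18336 - 10 = -18346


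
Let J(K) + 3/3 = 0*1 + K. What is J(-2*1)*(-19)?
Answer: 57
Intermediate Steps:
J(K) = -1 + K (J(K) = -1 + (0*1 + K) = -1 + (0 + K) = -1 + K)
J(-2*1)*(-19) = (-1 - 2*1)*(-19) = (-1 - 2)*(-19) = -3*(-19) = 57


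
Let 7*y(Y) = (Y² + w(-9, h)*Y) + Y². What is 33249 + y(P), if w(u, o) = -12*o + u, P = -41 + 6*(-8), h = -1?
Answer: 35474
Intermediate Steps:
P = -89 (P = -41 - 48 = -89)
w(u, o) = u - 12*o
y(Y) = 2*Y²/7 + 3*Y/7 (y(Y) = ((Y² + (-9 - 12*(-1))*Y) + Y²)/7 = ((Y² + (-9 + 12)*Y) + Y²)/7 = ((Y² + 3*Y) + Y²)/7 = (2*Y² + 3*Y)/7 = 2*Y²/7 + 3*Y/7)
33249 + y(P) = 33249 + (⅐)*(-89)*(3 + 2*(-89)) = 33249 + (⅐)*(-89)*(3 - 178) = 33249 + (⅐)*(-89)*(-175) = 33249 + 2225 = 35474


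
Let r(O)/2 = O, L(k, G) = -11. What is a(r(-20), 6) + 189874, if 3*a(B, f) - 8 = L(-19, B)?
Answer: 189873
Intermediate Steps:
r(O) = 2*O
a(B, f) = -1 (a(B, f) = 8/3 + (⅓)*(-11) = 8/3 - 11/3 = -1)
a(r(-20), 6) + 189874 = -1 + 189874 = 189873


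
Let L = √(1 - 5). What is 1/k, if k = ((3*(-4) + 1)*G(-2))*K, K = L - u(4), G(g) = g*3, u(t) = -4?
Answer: 1/330 - I/660 ≈ 0.0030303 - 0.0015152*I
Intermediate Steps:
L = 2*I (L = √(-4) = 2*I ≈ 2.0*I)
G(g) = 3*g
K = 4 + 2*I (K = 2*I - 1*(-4) = 2*I + 4 = 4 + 2*I ≈ 4.0 + 2.0*I)
k = 264 + 132*I (k = ((3*(-4) + 1)*(3*(-2)))*(4 + 2*I) = ((-12 + 1)*(-6))*(4 + 2*I) = (-11*(-6))*(4 + 2*I) = 66*(4 + 2*I) = 264 + 132*I ≈ 264.0 + 132.0*I)
1/k = 1/(264 + 132*I) = (264 - 132*I)/87120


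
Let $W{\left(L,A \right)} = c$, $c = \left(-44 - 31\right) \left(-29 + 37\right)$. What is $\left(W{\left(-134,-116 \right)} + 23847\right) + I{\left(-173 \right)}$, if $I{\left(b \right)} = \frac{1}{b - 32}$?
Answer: $\frac{4765634}{205} \approx 23247.0$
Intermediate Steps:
$c = -600$ ($c = \left(-75\right) 8 = -600$)
$I{\left(b \right)} = \frac{1}{-32 + b}$
$W{\left(L,A \right)} = -600$
$\left(W{\left(-134,-116 \right)} + 23847\right) + I{\left(-173 \right)} = \left(-600 + 23847\right) + \frac{1}{-32 - 173} = 23247 + \frac{1}{-205} = 23247 - \frac{1}{205} = \frac{4765634}{205}$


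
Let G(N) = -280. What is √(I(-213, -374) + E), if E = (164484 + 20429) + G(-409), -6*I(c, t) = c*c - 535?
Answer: √1594446/3 ≈ 420.90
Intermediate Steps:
I(c, t) = 535/6 - c²/6 (I(c, t) = -(c*c - 535)/6 = -(c² - 535)/6 = -(-535 + c²)/6 = 535/6 - c²/6)
E = 184633 (E = (164484 + 20429) - 280 = 184913 - 280 = 184633)
√(I(-213, -374) + E) = √((535/6 - ⅙*(-213)²) + 184633) = √((535/6 - ⅙*45369) + 184633) = √((535/6 - 15123/2) + 184633) = √(-22417/3 + 184633) = √(531482/3) = √1594446/3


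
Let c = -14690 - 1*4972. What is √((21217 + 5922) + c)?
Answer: √7477 ≈ 86.470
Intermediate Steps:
c = -19662 (c = -14690 - 4972 = -19662)
√((21217 + 5922) + c) = √((21217 + 5922) - 19662) = √(27139 - 19662) = √7477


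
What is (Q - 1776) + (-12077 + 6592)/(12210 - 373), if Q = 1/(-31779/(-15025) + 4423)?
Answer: -1398095702599013/787010809298 ≈ -1776.5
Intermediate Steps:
Q = 15025/66487354 (Q = 1/(-31779*(-1/15025) + 4423) = 1/(31779/15025 + 4423) = 1/(66487354/15025) = 15025/66487354 ≈ 0.00022598)
(Q - 1776) + (-12077 + 6592)/(12210 - 373) = (15025/66487354 - 1776) + (-12077 + 6592)/(12210 - 373) = -118081525679/66487354 - 5485/11837 = -1398095702599013/787010809298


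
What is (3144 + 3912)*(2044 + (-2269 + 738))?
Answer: 3619728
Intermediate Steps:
(3144 + 3912)*(2044 + (-2269 + 738)) = 7056*(2044 - 1531) = 7056*513 = 3619728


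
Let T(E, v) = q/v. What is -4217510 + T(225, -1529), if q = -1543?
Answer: -6448571247/1529 ≈ -4.2175e+6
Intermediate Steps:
T(E, v) = -1543/v
-4217510 + T(225, -1529) = -4217510 - 1543/(-1529) = -4217510 - 1543*(-1/1529) = -4217510 + 1543/1529 = -6448571247/1529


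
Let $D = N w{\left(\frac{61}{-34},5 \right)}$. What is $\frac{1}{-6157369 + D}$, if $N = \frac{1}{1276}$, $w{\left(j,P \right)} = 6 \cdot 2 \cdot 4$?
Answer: $- \frac{319}{1964200699} \approx -1.6241 \cdot 10^{-7}$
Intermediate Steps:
$w{\left(j,P \right)} = 48$ ($w{\left(j,P \right)} = 12 \cdot 4 = 48$)
$N = \frac{1}{1276} \approx 0.0007837$
$D = \frac{12}{319}$ ($D = \frac{1}{1276} \cdot 48 = \frac{12}{319} \approx 0.037618$)
$\frac{1}{-6157369 + D} = \frac{1}{-6157369 + \frac{12}{319}} = \frac{1}{- \frac{1964200699}{319}} = - \frac{319}{1964200699}$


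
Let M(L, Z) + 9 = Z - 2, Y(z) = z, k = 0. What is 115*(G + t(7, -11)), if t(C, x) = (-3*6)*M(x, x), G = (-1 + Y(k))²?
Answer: 45655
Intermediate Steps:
M(L, Z) = -11 + Z (M(L, Z) = -9 + (Z - 2) = -9 + (-2 + Z) = -11 + Z)
G = 1 (G = (-1 + 0)² = (-1)² = 1)
t(C, x) = 198 - 18*x (t(C, x) = (-3*6)*(-11 + x) = -18*(-11 + x) = 198 - 18*x)
115*(G + t(7, -11)) = 115*(1 + (198 - 18*(-11))) = 115*(1 + (198 + 198)) = 115*(1 + 396) = 115*397 = 45655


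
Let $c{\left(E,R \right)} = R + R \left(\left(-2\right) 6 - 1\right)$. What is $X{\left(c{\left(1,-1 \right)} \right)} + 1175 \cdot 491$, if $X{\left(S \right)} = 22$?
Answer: $576947$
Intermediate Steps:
$c{\left(E,R \right)} = - 12 R$ ($c{\left(E,R \right)} = R + R \left(-12 - 1\right) = R + R \left(-13\right) = R - 13 R = - 12 R$)
$X{\left(c{\left(1,-1 \right)} \right)} + 1175 \cdot 491 = 22 + 1175 \cdot 491 = 22 + 576925 = 576947$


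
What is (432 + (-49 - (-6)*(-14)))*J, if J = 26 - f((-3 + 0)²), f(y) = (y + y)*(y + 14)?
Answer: -116012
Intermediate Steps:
f(y) = 2*y*(14 + y) (f(y) = (2*y)*(14 + y) = 2*y*(14 + y))
J = -388 (J = 26 - 2*(-3 + 0)²*(14 + (-3 + 0)²) = 26 - 2*(-3)²*(14 + (-3)²) = 26 - 2*9*(14 + 9) = 26 - 2*9*23 = 26 - 1*414 = 26 - 414 = -388)
(432 + (-49 - (-6)*(-14)))*J = (432 + (-49 - (-6)*(-14)))*(-388) = (432 + (-49 - 1*84))*(-388) = (432 + (-49 - 84))*(-388) = (432 - 133)*(-388) = 299*(-388) = -116012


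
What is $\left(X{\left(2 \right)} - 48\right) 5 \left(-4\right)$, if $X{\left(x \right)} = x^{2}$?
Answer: $880$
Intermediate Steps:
$\left(X{\left(2 \right)} - 48\right) 5 \left(-4\right) = \left(2^{2} - 48\right) 5 \left(-4\right) = \left(4 - 48\right) \left(-20\right) = \left(-44\right) \left(-20\right) = 880$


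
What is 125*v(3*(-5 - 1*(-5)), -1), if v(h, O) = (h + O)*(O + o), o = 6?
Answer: -625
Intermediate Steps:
v(h, O) = (6 + O)*(O + h) (v(h, O) = (h + O)*(O + 6) = (O + h)*(6 + O) = (6 + O)*(O + h))
125*v(3*(-5 - 1*(-5)), -1) = 125*((-1)² + 6*(-1) + 6*(3*(-5 - 1*(-5))) - 3*(-5 - 1*(-5))) = 125*(1 - 6 + 6*(3*(-5 + 5)) - 3*(-5 + 5)) = 125*(1 - 6 + 6*(3*0) - 3*0) = 125*(1 - 6 + 6*0 - 1*0) = 125*(1 - 6 + 0 + 0) = 125*(-5) = -625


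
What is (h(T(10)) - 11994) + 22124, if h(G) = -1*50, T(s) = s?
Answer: 10080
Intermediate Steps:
h(G) = -50
(h(T(10)) - 11994) + 22124 = (-50 - 11994) + 22124 = -12044 + 22124 = 10080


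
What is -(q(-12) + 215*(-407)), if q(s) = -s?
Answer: 87493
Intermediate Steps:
-(q(-12) + 215*(-407)) = -(-1*(-12) + 215*(-407)) = -(12 - 87505) = -1*(-87493) = 87493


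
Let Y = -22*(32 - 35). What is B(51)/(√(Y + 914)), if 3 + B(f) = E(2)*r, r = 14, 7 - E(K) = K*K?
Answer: 39*√5/70 ≈ 1.2458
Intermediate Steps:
E(K) = 7 - K² (E(K) = 7 - K*K = 7 - K²)
B(f) = 39 (B(f) = -3 + (7 - 1*2²)*14 = -3 + (7 - 1*4)*14 = -3 + (7 - 4)*14 = -3 + 3*14 = -3 + 42 = 39)
Y = 66 (Y = -22*(-3) = 66)
B(51)/(√(Y + 914)) = 39/(√(66 + 914)) = 39/(√980) = 39/((14*√5)) = 39*(√5/70) = 39*√5/70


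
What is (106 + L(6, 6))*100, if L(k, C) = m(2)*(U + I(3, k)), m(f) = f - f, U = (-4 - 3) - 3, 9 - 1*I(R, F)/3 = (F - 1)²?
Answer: 10600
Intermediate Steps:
I(R, F) = 27 - 3*(-1 + F)² (I(R, F) = 27 - 3*(F - 1)² = 27 - 3*(-1 + F)²)
U = -10 (U = -7 - 3 = -10)
m(f) = 0
L(k, C) = 0 (L(k, C) = 0*(-10 + (27 - 3*(-1 + k)²)) = 0*(17 - 3*(-1 + k)²) = 0)
(106 + L(6, 6))*100 = (106 + 0)*100 = 106*100 = 10600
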